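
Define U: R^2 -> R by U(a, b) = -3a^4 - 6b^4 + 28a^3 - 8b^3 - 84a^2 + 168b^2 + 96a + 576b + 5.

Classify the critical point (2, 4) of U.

saddle point

The mixed partial ∂²U/∂a∂b is 0, so the Hessian at any point is diag(U_aa, U_bb) = diag(12(-3a^2 + 14a - 14), 24(-3b^2 - 2b + 14)).
At (2, 4): H = diag(24, -1008).
The eigenvalues have opposite signs, so H is indefinite: a saddle point.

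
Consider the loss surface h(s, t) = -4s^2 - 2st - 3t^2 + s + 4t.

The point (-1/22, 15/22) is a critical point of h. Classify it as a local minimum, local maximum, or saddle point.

The Hessian of h is constant: H = [[-8, -2], [-2, -6]].
det(H) = (-8)·(-6) − (-2)² = 44.
det(H) > 0 and tr(H) = -14 < 0, so H is negative definite and the point is a local maximum.

local maximum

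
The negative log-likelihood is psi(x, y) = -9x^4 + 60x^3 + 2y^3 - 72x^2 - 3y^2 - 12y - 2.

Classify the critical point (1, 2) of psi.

local minimum

The mixed partial ∂²psi/∂x∂y is 0, so the Hessian at any point is diag(psi_xx, psi_yy) = diag(36(-3x^2 + 10x - 4), 6(2y - 1)).
At (1, 2): H = diag(108, 18).
Both eigenvalues are positive, so H is positive definite: a local minimum.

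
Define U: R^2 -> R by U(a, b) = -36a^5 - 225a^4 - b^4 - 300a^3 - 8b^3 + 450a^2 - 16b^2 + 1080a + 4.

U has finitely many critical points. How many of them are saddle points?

6

U separates as a function of a plus a function of b, so ∇U=0 decouples.
∂U/∂a = -180(a - 1)(a + 1)(a + 2)(a + 3) = 0 at a ∈ {-3, -2, -1, 1}; ∂U/∂b = -4b(b + 2)(b + 4) = 0 at b ∈ {-4, -2, 0}.
The Hessian is diagonal: diag(U_aa, U_bb). Second derivatives: U_aa(-3)=1440, U_aa(-2)=-540, U_aa(-1)=720, U_aa(1)=-4320; U_bb(-4)=-32, U_bb(-2)=16, U_bb(0)=-32.
Saddle points occur where the two diagonal entries have opposite signs: (-3, -4), (-3, 0), (-2, -2), (-1, -4), (-1, 0), (1, -2). Count: 6.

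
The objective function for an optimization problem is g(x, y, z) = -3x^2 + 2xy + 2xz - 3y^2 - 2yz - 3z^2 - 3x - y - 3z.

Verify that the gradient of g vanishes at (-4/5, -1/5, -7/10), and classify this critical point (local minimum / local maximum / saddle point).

∇g = (-6x + 2y + 2z - 3, 2x - 6y - 2z - 1, 2x - 2y - 6z - 3); substituting (-4/5, -1/5, -7/10) gives ∇g = (0, 0, 0), so (-4/5, -1/5, -7/10) is indeed a critical point.
The Hessian is constant: H = [[-6, 2, 2], [2, -6, -2], [2, -2, -6]].
Leading principal minors: Δ₁ = -6, Δ₂ = 32, Δ₃ = -160.
The minors alternate sign starting negative (−, +, −), so H is negative definite: a local maximum.

local maximum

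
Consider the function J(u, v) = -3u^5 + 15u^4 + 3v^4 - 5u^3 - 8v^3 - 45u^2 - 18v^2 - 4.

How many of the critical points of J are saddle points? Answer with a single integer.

J separates as a function of u plus a function of v, so ∇J=0 decouples.
∂J/∂u = -15u(u - 3)(u - 2)(u + 1) = 0 at u ∈ {-1, 0, 2, 3}; ∂J/∂v = 12v(v - 3)(v + 1) = 0 at v ∈ {-1, 0, 3}.
The Hessian is diagonal: diag(J_uu, J_vv). Second derivatives: J_uu(-1)=180, J_uu(0)=-90, J_uu(2)=90, J_uu(3)=-180; J_vv(-1)=48, J_vv(0)=-36, J_vv(3)=144.
Saddle points occur where the two diagonal entries have opposite signs: (-1, 0), (0, -1), (0, 3), (2, 0), (3, -1), (3, 3). Count: 6.

6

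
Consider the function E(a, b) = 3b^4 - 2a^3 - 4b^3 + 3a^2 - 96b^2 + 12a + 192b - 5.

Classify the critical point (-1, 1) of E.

saddle point

The mixed partial ∂²E/∂a∂b is 0, so the Hessian at any point is diag(E_aa, E_bb) = diag(6(-2a + 1), 12(3b^2 - 2b - 16)).
At (-1, 1): H = diag(18, -180).
The eigenvalues have opposite signs, so H is indefinite: a saddle point.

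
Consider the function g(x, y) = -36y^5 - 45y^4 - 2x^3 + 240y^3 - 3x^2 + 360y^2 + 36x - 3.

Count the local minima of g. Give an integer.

g separates as a function of x plus a function of y, so ∇g=0 decouples.
∂g/∂x = -6(x - 2)(x + 3) = 0 at x ∈ {-3, 2}; ∂g/∂y = -180y(y - 2)(y + 1)(y + 2) = 0 at y ∈ {-2, -1, 0, 2}.
The Hessian is diagonal: diag(g_xx, g_yy). Second derivatives: g_xx(-3)=30, g_xx(2)=-30; g_yy(-2)=1440, g_yy(-1)=-540, g_yy(0)=720, g_yy(2)=-4320.
Local minima occur where both diagonal entries positive: (-3, -2), (-3, 0). Count: 2.

2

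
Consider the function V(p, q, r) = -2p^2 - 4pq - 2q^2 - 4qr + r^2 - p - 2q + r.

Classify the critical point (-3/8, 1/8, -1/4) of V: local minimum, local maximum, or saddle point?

The Hessian is constant: H = [[-4, -4, 0], [-4, -4, -4], [0, -4, 2]].
Leading principal minors: Δ₁ = -4, Δ₂ = 0, Δ₃ = 64.
The minors fit neither the all-positive nor the alternating-sign pattern, so H is indefinite: a saddle point.

saddle point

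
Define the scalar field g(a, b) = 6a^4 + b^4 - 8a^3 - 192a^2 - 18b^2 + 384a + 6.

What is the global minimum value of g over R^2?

-2635

g(a,b) separates as P(a) + Q(b) + 6, so its minimum is min P + min Q + 6.
P'(a) = 24(a - 4)(a - 1)(a + 4) vanishes at a ∈ {-4, 1, 4}; Q'(b) = 4b(b - 3)(b + 3) vanishes at b ∈ {-3, 0, 3}.
Local minima of P (where P''>0): P(-4)=-2560, P(4)=-512. Local minima of Q: Q(-3)=-81, Q(3)=-81.
So the global minimum of g is P(-4) + Q(-3) + 6 = -2560 − 81 + 6 = -2635, attained at (-4, -3).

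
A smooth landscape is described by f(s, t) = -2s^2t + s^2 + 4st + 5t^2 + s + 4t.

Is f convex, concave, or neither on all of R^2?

The term -2s^2t is cubic, so the Hessian is not constant.
∂²f/∂s² = -4t + 2, which takes both signs as t varies (negative for sufficiently large t). A diagonal entry of the Hessian changing sign means the Hessian is neither positive- nor negative-semidefinite on all of R^2.

neither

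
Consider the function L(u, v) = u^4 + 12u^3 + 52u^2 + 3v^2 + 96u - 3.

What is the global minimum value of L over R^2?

L(u,v) separates as P(u) + Q(v) − 3, so its minimum is min P + min Q − 3.
P'(u) = 4(u + 2)(u + 3)(u + 4) vanishes at u ∈ {-4, -3, -2}; Q'(v) = 6v vanishes at v ∈ {0}.
Local minima of P (where P''>0): P(-4)=-64, P(-2)=-64. Local minima of Q: Q(0)=0.
So the global minimum of L is P(-4) + Q(0) − 3 = -64 + 0 − 3 = -67, attained at (-4, 0).

-67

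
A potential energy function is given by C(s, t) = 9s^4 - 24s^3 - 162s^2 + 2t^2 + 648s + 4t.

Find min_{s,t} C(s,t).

-2027

C(s,t) separates as P(s) + Q(t), so its minimum is min P + min Q.
P'(s) = 36(s - 3)(s - 2)(s + 3) vanishes at s ∈ {-3, 2, 3}; Q'(t) = 4(t + 1) vanishes at t ∈ {-1}.
Local minima of P (where P''>0): P(-3)=-2025, P(3)=567. Local minima of Q: Q(-1)=-2.
So the global minimum of C is P(-3) + Q(-1) = -2025 − 2 = -2027, attained at (-3, -1).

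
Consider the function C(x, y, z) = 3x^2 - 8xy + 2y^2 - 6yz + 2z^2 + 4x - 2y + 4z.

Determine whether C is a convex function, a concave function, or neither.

neither

C is quadratic, so its Hessian is the constant matrix H = [[6, -8, 0], [-8, 4, -6], [0, -6, 4]].
Leading principal minors: 6, -40, -376.
Neither pattern holds ⇒ H is indefinite ⇒ neither convex nor concave.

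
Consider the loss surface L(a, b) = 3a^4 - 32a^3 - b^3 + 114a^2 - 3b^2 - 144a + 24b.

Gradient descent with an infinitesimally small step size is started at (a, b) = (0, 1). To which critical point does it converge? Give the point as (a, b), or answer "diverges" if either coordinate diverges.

L is separable, so gradient descent decouples: a follows -∂L/∂a, b follows -∂L/∂b.
∂L/∂a = 12(a - 4)(a - 3)(a - 1); at a=0 this is -144, so a increases.
∂L/∂b = -3(b - 2)(b + 4); at b=1 this is 15, so b decreases.
a converges to its nearest critical value 1 (a local min of the a-part); b converges to -4. The iterate converges to (1, -4).

(1, -4)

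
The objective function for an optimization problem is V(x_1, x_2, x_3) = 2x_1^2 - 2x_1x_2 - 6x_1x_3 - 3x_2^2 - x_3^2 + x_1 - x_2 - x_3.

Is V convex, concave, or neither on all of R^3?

neither

V is quadratic, so its Hessian is the constant matrix H = [[4, -2, -6], [-2, -6, 0], [-6, 0, -2]].
Leading principal minors: 4, -28, 272.
Neither pattern holds ⇒ H is indefinite ⇒ neither convex nor concave.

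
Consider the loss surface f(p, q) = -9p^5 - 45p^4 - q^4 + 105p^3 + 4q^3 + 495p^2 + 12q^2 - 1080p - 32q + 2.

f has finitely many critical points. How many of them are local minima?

f separates as a function of p plus a function of q, so ∇f=0 decouples.
∂f/∂p = -45(p - 2)(p - 1)(p + 3)(p + 4) = 0 at p ∈ {-4, -3, 1, 2}; ∂f/∂q = -4(q - 4)(q - 1)(q + 2) = 0 at q ∈ {-2, 1, 4}.
The Hessian is diagonal: diag(f_pp, f_qq). Second derivatives: f_pp(-4)=1350, f_pp(-3)=-900, f_pp(1)=900, f_pp(2)=-1350; f_qq(-2)=-72, f_qq(1)=36, f_qq(4)=-72.
Local minima occur where both diagonal entries positive: (-4, 1), (1, 1). Count: 2.

2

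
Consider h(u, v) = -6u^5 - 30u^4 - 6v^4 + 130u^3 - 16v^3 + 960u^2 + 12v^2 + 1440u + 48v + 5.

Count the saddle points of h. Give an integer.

6

h separates as a function of u plus a function of v, so ∇h=0 decouples.
∂h/∂u = -30(u - 4)(u + 1)(u + 3)(u + 4) = 0 at u ∈ {-4, -3, -1, 4}; ∂h/∂v = -24(v - 1)(v + 1)(v + 2) = 0 at v ∈ {-2, -1, 1}.
The Hessian is diagonal: diag(h_uu, h_vv). Second derivatives: h_uu(-4)=720, h_uu(-3)=-420, h_uu(-1)=900, h_uu(4)=-8400; h_vv(-2)=-72, h_vv(-1)=48, h_vv(1)=-144.
Saddle points occur where the two diagonal entries have opposite signs: (-4, -2), (-4, 1), (-3, -1), (-1, -2), (-1, 1), (4, -1). Count: 6.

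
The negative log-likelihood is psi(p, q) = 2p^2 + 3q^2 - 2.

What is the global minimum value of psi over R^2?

-2

psi(p,q) separates as A(p) + B(q) − 2, so its minimum is min A + min B − 2.
A'(p) = 4p vanishes at p ∈ {0}; B'(q) = 6q vanishes at q ∈ {0}.
Local minima of A (where A''>0): A(0)=0. Local minima of B: B(0)=0.
So the global minimum of psi is A(0) + B(0) − 2 = 0 + 0 − 2 = -2, attained at (0, 0).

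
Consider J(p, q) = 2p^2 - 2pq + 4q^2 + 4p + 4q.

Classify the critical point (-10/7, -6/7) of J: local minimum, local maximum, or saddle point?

The Hessian of J is constant: H = [[4, -2], [-2, 8]].
det(H) = 4·8 − (-2)² = 28.
det(H) > 0 and tr(H) = 12 > 0, so H is positive definite and the point is a local minimum.

local minimum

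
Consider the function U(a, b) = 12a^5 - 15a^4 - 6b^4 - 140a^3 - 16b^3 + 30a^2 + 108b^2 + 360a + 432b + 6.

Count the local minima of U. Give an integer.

2

U separates as a function of a plus a function of b, so ∇U=0 decouples.
∂U/∂a = 60(a - 3)(a - 1)(a + 1)(a + 2) = 0 at a ∈ {-2, -1, 1, 3}; ∂U/∂b = -24(b - 3)(b + 2)(b + 3) = 0 at b ∈ {-3, -2, 3}.
The Hessian is diagonal: diag(U_aa, U_bb). Second derivatives: U_aa(-2)=-900, U_aa(-1)=480, U_aa(1)=-720, U_aa(3)=2400; U_bb(-3)=-144, U_bb(-2)=120, U_bb(3)=-720.
Local minima occur where both diagonal entries positive: (-1, -2), (3, -2). Count: 2.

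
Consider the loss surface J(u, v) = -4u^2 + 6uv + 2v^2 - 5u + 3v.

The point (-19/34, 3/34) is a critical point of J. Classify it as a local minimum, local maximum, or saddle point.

saddle point

The Hessian of J is constant: H = [[-8, 6], [6, 4]].
det(H) = (-8)·4 − 6² = -68.
Since det(H) < 0, H is indefinite and the critical point is a saddle point.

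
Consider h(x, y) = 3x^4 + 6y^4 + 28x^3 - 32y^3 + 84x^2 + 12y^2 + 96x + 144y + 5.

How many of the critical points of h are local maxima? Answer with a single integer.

1

h separates as a function of x plus a function of y, so ∇h=0 decouples.
∂h/∂x = 12(x + 1)(x + 2)(x + 4) = 0 at x ∈ {-4, -2, -1}; ∂h/∂y = 24(y - 3)(y - 2)(y + 1) = 0 at y ∈ {-1, 2, 3}.
The Hessian is diagonal: diag(h_xx, h_yy). Second derivatives: h_xx(-4)=72, h_xx(-2)=-24, h_xx(-1)=36; h_yy(-1)=288, h_yy(2)=-72, h_yy(3)=96.
Local maxima occur where both diagonal entries negative: (-2, 2). Count: 1.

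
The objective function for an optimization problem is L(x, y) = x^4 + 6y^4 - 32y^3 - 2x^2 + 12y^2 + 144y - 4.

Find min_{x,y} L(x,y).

L(x,y) separates as P(x) + Q(y) − 4, so its minimum is min P + min Q − 4.
P'(x) = 4x(x - 1)(x + 1) vanishes at x ∈ {-1, 0, 1}; Q'(y) = 24(y - 3)(y - 2)(y + 1) vanishes at y ∈ {-1, 2, 3}.
Local minima of P (where P''>0): P(-1)=-1, P(1)=-1. Local minima of Q: Q(-1)=-94, Q(3)=162.
So the global minimum of L is P(-1) + Q(-1) − 4 = -1 − 94 − 4 = -99, attained at (-1, -1).

-99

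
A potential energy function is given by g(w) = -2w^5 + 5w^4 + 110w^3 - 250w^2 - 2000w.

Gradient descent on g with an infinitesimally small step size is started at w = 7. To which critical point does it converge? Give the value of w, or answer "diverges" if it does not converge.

diverges

g'(w) = -10(w - 5)(w - 4)(w + 2)(w + 5), so g'(7) = -6480.
Gradient descent moves in the -g' direction, i.e. w is increasing.
There is no critical point above w=7, and g' keeps the same sign, so the iterate runs off to +∞.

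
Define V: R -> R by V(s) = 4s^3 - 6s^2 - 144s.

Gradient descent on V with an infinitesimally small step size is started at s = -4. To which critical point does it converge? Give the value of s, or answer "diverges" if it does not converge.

diverges

V'(s) = 12(s - 4)(s + 3), so V'(-4) = 96.
Gradient descent moves in the -V' direction, i.e. s is decreasing.
There is no critical point below s=-4, and V' keeps the same sign, so the iterate runs off to −∞.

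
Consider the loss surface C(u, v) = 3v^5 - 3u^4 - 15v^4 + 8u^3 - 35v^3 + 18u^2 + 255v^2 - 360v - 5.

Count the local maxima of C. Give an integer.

C separates as a function of u plus a function of v, so ∇C=0 decouples.
∂C/∂u = -12u(u - 3)(u + 1) = 0 at u ∈ {-1, 0, 3}; ∂C/∂v = 15(v - 4)(v - 2)(v - 1)(v + 3) = 0 at v ∈ {-3, 1, 2, 4}.
The Hessian is diagonal: diag(C_uu, C_vv). Second derivatives: C_uu(-1)=-48, C_uu(0)=36, C_uu(3)=-144; C_vv(-3)=-2100, C_vv(1)=180, C_vv(2)=-150, C_vv(4)=630.
Local maxima occur where both diagonal entries negative: (-1, -3), (-1, 2), (3, -3), (3, 2). Count: 4.

4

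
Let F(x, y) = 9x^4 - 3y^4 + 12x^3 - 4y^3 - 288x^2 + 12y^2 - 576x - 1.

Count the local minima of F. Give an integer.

F separates as a function of x plus a function of y, so ∇F=0 decouples.
∂F/∂x = 36(x - 4)(x + 1)(x + 4) = 0 at x ∈ {-4, -1, 4}; ∂F/∂y = -12y(y - 1)(y + 2) = 0 at y ∈ {-2, 0, 1}.
The Hessian is diagonal: diag(F_xx, F_yy). Second derivatives: F_xx(-4)=864, F_xx(-1)=-540, F_xx(4)=1440; F_yy(-2)=-72, F_yy(0)=24, F_yy(1)=-36.
Local minima occur where both diagonal entries positive: (-4, 0), (4, 0). Count: 2.

2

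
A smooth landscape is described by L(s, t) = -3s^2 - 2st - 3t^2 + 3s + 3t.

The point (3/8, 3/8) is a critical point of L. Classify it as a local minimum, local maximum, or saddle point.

The Hessian of L is constant: H = [[-6, -2], [-2, -6]].
det(H) = (-6)·(-6) − (-2)² = 32.
det(H) > 0 and tr(H) = -12 < 0, so H is negative definite and the point is a local maximum.

local maximum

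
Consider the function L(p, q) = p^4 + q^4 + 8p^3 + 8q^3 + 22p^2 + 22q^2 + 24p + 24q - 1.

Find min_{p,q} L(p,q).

L(p,q) separates as A(p) + B(q) − 1, so its minimum is min A + min B − 1.
A'(p) = 4(p + 1)(p + 2)(p + 3) vanishes at p ∈ {-3, -2, -1}; B'(q) = 4(q + 1)(q + 2)(q + 3) vanishes at q ∈ {-3, -2, -1}.
Local minima of A (where A''>0): A(-3)=-9, A(-1)=-9. Local minima of B: B(-3)=-9, B(-1)=-9.
So the global minimum of L is A(-3) + B(-3) − 1 = -9 − 9 − 1 = -19, attained at (-3, -3).

-19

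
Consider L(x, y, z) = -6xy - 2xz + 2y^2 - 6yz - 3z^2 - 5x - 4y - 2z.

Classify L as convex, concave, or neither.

neither

L is quadratic, so its Hessian is the constant matrix H = [[0, -6, -2], [-6, 4, -6], [-2, -6, -6]].
Leading principal minors: 0, -36, 56.
Neither pattern holds ⇒ H is indefinite ⇒ neither convex nor concave.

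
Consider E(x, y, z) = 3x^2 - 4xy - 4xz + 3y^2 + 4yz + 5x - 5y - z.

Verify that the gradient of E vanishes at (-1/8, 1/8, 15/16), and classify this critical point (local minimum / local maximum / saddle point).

saddle point

∇E = (6x - 4y - 4z + 5, -4x + 6y + 4z - 5, -4x + 4y - 1); substituting (-1/8, 1/8, 15/16) gives ∇E = (0, 0, 0), so (-1/8, 1/8, 15/16) is indeed a critical point.
The Hessian is constant: H = [[6, -4, -4], [-4, 6, 4], [-4, 4, 0]].
Leading principal minors: Δ₁ = 6, Δ₂ = 20, Δ₃ = -64.
The minors fit neither the all-positive nor the alternating-sign pattern, so H is indefinite: a saddle point.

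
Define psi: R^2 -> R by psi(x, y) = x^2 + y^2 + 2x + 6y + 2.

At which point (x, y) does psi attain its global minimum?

(-1, -3)

psi(x,y) separates as P(x) + Q(y) + 2, so its minimum is min P + min Q + 2.
P'(x) = 2x + 2 vanishes at x ∈ {-1}; Q'(y) = 2y + 6 vanishes at y ∈ {-3}.
Local minima of P (where P''>0): P(-1)=-1. Local minima of Q: Q(-3)=-9.
So the global minimum of psi is P(-1) + Q(-3) + 2 = -1 − 9 + 2 = -8, attained at (-1, -3).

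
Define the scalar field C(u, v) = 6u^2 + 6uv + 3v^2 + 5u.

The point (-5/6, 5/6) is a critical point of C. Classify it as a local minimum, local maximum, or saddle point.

local minimum

The Hessian of C is constant: H = [[12, 6], [6, 6]].
det(H) = 12·6 − 6² = 36.
det(H) > 0 and tr(H) = 18 > 0, so H is positive definite and the point is a local minimum.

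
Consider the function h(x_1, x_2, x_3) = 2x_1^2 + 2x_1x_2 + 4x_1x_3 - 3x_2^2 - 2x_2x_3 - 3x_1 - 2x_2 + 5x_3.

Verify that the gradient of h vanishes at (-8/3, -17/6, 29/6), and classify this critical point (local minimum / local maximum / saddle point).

saddle point

∇h = (4x_1 + 2x_2 + 4x_3 - 3, 2x_1 - 6x_2 - 2x_3 - 2, 4x_1 - 2x_2 + 5); substituting (-8/3, -17/6, 29/6) gives ∇h = (0, 0, 0), so (-8/3, -17/6, 29/6) is indeed a critical point.
The Hessian is constant: H = [[4, 2, 4], [2, -6, -2], [4, -2, 0]].
Leading principal minors: Δ₁ = 4, Δ₂ = -28, Δ₃ = 48.
The minors fit neither the all-positive nor the alternating-sign pattern, so H is indefinite: a saddle point.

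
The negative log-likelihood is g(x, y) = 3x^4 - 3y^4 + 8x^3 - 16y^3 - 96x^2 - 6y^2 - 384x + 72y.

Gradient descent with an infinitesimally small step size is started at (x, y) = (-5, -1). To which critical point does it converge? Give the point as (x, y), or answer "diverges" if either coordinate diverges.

g is separable, so gradient descent decouples: x follows -∂g/∂x, y follows -∂g/∂y.
∂g/∂x = 12(x - 4)(x + 2)(x + 4); at x=-5 this is -324, so x increases.
∂g/∂y = -12(y - 1)(y + 2)(y + 3); at y=-1 this is 48, so y decreases.
x converges to its nearest critical value -4 (a local min of the x-part); y converges to -2. The iterate converges to (-4, -2).

(-4, -2)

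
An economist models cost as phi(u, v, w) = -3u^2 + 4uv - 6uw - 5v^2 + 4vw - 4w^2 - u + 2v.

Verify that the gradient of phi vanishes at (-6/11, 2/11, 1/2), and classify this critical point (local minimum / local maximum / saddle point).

∇phi = (-6u + 4v - 6w - 1, 4u - 10v + 4w + 2, -6u + 4v - 8w); substituting (-6/11, 2/11, 1/2) gives ∇phi = (0, 0, 0), so (-6/11, 2/11, 1/2) is indeed a critical point.
The Hessian is constant: H = [[-6, 4, -6], [4, -10, 4], [-6, 4, -8]].
Leading principal minors: Δ₁ = -6, Δ₂ = 44, Δ₃ = -88.
The minors alternate sign starting negative (−, +, −), so H is negative definite: a local maximum.

local maximum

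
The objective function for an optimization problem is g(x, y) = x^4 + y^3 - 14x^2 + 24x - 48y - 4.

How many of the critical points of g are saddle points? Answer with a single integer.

g separates as a function of x plus a function of y, so ∇g=0 decouples.
∂g/∂x = 4(x - 2)(x - 1)(x + 3) = 0 at x ∈ {-3, 1, 2}; ∂g/∂y = 3(y - 4)(y + 4) = 0 at y ∈ {-4, 4}.
The Hessian is diagonal: diag(g_xx, g_yy). Second derivatives: g_xx(-3)=80, g_xx(1)=-16, g_xx(2)=20; g_yy(-4)=-24, g_yy(4)=24.
Saddle points occur where the two diagonal entries have opposite signs: (-3, -4), (1, 4), (2, -4). Count: 3.

3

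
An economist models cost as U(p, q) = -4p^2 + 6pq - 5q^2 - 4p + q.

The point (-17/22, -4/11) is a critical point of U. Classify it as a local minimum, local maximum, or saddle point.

local maximum

The Hessian of U is constant: H = [[-8, 6], [6, -10]].
det(H) = (-8)·(-10) − 6² = 44.
det(H) > 0 and tr(H) = -18 < 0, so H is negative definite and the point is a local maximum.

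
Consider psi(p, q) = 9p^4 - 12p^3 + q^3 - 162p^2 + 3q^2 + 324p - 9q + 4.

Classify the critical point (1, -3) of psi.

local maximum

The mixed partial ∂²psi/∂p∂q is 0, so the Hessian at any point is diag(psi_pp, psi_qq) = diag(36(3p^2 - 2p - 9), 6(q + 1)).
At (1, -3): H = diag(-288, -12).
Both eigenvalues are negative, so H is negative definite: a local maximum.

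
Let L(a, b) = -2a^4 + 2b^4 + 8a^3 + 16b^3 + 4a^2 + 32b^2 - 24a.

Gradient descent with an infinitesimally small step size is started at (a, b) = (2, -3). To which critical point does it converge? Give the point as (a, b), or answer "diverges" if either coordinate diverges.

(1, -4)

L is separable, so gradient descent decouples: a follows -∂L/∂a, b follows -∂L/∂b.
∂L/∂a = -8(a - 3)(a - 1)(a + 1); at a=2 this is 24, so a decreases.
∂L/∂b = 8b(b + 2)(b + 4); at b=-3 this is 24, so b decreases.
a converges to its nearest critical value 1 (a local min of the a-part); b converges to -4. The iterate converges to (1, -4).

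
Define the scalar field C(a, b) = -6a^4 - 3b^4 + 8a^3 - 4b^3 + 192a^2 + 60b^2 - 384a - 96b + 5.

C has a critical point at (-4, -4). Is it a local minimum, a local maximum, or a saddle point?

local maximum

The mixed partial ∂²C/∂a∂b is 0, so the Hessian at any point is diag(C_aa, C_bb) = diag(24(-3a^2 + 2a + 16), 12(-3b^2 - 2b + 10)).
At (-4, -4): H = diag(-960, -360).
Both eigenvalues are negative, so H is negative definite: a local maximum.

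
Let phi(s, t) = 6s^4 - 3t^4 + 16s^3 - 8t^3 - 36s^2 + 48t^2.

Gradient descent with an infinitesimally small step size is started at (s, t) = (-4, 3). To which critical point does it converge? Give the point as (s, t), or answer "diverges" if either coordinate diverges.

diverges

phi is separable, so gradient descent decouples: s follows -∂phi/∂s, t follows -∂phi/∂t.
∂phi/∂s = 24s(s - 1)(s + 3); at s=-4 this is -480, so s increases.
∂phi/∂t = -12t(t - 2)(t + 4); at t=3 this is -252, so t increases.
The t-coordinate has no critical point in that direction and runs off to infinity.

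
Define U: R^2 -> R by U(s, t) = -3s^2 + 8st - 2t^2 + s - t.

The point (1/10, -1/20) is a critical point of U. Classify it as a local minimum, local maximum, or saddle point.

saddle point

The Hessian of U is constant: H = [[-6, 8], [8, -4]].
det(H) = (-6)·(-4) − 8² = -40.
Since det(H) < 0, H is indefinite and the critical point is a saddle point.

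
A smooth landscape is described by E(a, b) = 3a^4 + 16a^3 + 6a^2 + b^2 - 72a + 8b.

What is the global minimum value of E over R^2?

E(a,b) separates as P(a) + Q(b), so its minimum is min P + min Q.
P'(a) = 12(a - 1)(a + 2)(a + 3) vanishes at a ∈ {-3, -2, 1}; Q'(b) = 2b + 8 vanishes at b ∈ {-4}.
Local minima of P (where P''>0): P(-3)=81, P(1)=-47. Local minima of Q: Q(-4)=-16.
So the global minimum of E is P(1) + Q(-4) = -47 − 16 = -63, attained at (1, -4).

-63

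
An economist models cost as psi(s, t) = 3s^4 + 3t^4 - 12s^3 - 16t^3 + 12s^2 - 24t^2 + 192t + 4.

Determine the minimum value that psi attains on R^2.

psi(s,t) separates as P(s) + Q(t) + 4, so its minimum is min P + min Q + 4.
P'(s) = 12s(s - 2)(s - 1) vanishes at s ∈ {0, 1, 2}; Q'(t) = 12(t - 4)(t - 2)(t + 2) vanishes at t ∈ {-2, 2, 4}.
Local minima of P (where P''>0): P(0)=0, P(2)=0. Local minima of Q: Q(-2)=-304, Q(4)=128.
So the global minimum of psi is P(0) + Q(-2) + 4 = 0 − 304 + 4 = -300, attained at (0, -2).

-300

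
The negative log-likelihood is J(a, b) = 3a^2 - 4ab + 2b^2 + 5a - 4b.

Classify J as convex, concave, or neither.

J is quadratic, so its Hessian is the constant matrix H = [[6, -4], [-4, 4]].
det(H) = 8, tr(H) = 10.
det(H) > 0 and tr(H) > 0, so H is positive definite everywhere: convex.

convex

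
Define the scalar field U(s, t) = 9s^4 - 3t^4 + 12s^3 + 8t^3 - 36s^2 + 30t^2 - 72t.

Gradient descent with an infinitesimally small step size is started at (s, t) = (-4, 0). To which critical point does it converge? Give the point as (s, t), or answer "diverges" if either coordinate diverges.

U is separable, so gradient descent decouples: s follows -∂U/∂s, t follows -∂U/∂t.
∂U/∂s = 36s(s - 1)(s + 2); at s=-4 this is -1440, so s increases.
∂U/∂t = -12(t - 3)(t - 1)(t + 2); at t=0 this is -72, so t increases.
s converges to its nearest critical value -2 (a local min of the s-part); t converges to 1. The iterate converges to (-2, 1).

(-2, 1)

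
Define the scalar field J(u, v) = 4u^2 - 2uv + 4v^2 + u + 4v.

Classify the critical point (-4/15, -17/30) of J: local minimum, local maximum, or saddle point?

The Hessian of J is constant: H = [[8, -2], [-2, 8]].
det(H) = 8·8 − (-2)² = 60.
det(H) > 0 and tr(H) = 16 > 0, so H is positive definite and the point is a local minimum.

local minimum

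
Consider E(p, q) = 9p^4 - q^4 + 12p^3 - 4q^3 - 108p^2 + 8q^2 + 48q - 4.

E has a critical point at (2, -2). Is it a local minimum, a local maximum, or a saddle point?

local minimum

The mixed partial ∂²E/∂p∂q is 0, so the Hessian at any point is diag(E_pp, E_qq) = diag(36(3p^2 + 2p - 6), 4(-3q^2 - 6q + 4)).
At (2, -2): H = diag(360, 16).
Both eigenvalues are positive, so H is positive definite: a local minimum.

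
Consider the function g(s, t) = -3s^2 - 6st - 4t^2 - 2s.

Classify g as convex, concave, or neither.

g is quadratic, so its Hessian is the constant matrix H = [[-6, -6], [-6, -8]].
det(H) = 12, tr(H) = -14.
det(H) > 0 and tr(H) < 0, so H is negative definite everywhere: concave.

concave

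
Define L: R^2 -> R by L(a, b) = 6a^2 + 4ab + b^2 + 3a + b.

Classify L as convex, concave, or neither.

L is quadratic, so its Hessian is the constant matrix H = [[12, 4], [4, 2]].
det(H) = 8, tr(H) = 14.
det(H) > 0 and tr(H) > 0, so H is positive definite everywhere: convex.

convex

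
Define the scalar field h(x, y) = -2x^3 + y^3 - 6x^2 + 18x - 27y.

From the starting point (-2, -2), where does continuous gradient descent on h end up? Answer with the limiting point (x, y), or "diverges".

(-3, 3)

h is separable, so gradient descent decouples: x follows -∂h/∂x, y follows -∂h/∂y.
∂h/∂x = -6(x - 1)(x + 3); at x=-2 this is 18, so x decreases.
∂h/∂y = 3(y - 3)(y + 3); at y=-2 this is -15, so y increases.
x converges to its nearest critical value -3 (a local min of the x-part); y converges to 3. The iterate converges to (-3, 3).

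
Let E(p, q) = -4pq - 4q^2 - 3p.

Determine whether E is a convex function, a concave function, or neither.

neither

E is quadratic, so its Hessian is the constant matrix H = [[0, -4], [-4, -8]].
det(H) = -16, tr(H) = -8.
det(H) < 0, so H is indefinite: neither convex nor concave.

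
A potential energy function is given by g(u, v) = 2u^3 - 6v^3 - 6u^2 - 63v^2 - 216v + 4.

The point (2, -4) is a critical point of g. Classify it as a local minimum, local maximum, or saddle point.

The mixed partial ∂²g/∂u∂v is 0, so the Hessian at any point is diag(g_uu, g_vv) = diag(12(u - 1), -18(2v + 7)).
At (2, -4): H = diag(12, 18).
Both eigenvalues are positive, so H is positive definite: a local minimum.

local minimum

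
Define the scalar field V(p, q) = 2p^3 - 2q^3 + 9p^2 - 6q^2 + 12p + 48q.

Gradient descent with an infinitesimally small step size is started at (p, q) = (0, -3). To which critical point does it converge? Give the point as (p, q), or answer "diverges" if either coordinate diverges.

V is separable, so gradient descent decouples: p follows -∂V/∂p, q follows -∂V/∂q.
∂V/∂p = 6(p + 1)(p + 2); at p=0 this is 12, so p decreases.
∂V/∂q = -6(q - 2)(q + 4); at q=-3 this is 30, so q decreases.
p converges to its nearest critical value -1 (a local min of the p-part); q converges to -4. The iterate converges to (-1, -4).

(-1, -4)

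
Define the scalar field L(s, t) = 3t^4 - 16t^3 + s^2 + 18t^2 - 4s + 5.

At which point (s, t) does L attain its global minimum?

(2, 3)

L(s,t) separates as P(s) + Q(t) + 5, so its minimum is min P + min Q + 5.
P'(s) = 2s - 4 vanishes at s ∈ {2}; Q'(t) = 12t(t - 3)(t - 1) vanishes at t ∈ {0, 1, 3}.
Local minima of P (where P''>0): P(2)=-4. Local minima of Q: Q(0)=0, Q(3)=-27.
So the global minimum of L is P(2) + Q(3) + 5 = -4 − 27 + 5 = -26, attained at (2, 3).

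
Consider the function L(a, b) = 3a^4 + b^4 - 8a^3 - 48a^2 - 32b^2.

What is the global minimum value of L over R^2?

L(a,b) separates as P(a) + Q(b), so its minimum is min P + min Q.
P'(a) = 12a(a - 4)(a + 2) vanishes at a ∈ {-2, 0, 4}; Q'(b) = 4b(b - 4)(b + 4) vanishes at b ∈ {-4, 0, 4}.
Local minima of P (where P''>0): P(-2)=-80, P(4)=-512. Local minima of Q: Q(-4)=-256, Q(4)=-256.
So the global minimum of L is P(4) + Q(-4) = -512 − 256 = -768, attained at (4, -4).

-768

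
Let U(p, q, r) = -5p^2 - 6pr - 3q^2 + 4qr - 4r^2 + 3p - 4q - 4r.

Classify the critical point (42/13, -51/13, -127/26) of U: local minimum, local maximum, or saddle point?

The Hessian is constant: H = [[-10, 0, -6], [0, -6, 4], [-6, 4, -8]].
Leading principal minors: Δ₁ = -10, Δ₂ = 60, Δ₃ = -104.
The minors alternate sign starting negative (−, +, −), so H is negative definite: a local maximum.

local maximum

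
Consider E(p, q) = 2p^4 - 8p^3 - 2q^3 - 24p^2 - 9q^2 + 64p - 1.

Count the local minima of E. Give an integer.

E separates as a function of p plus a function of q, so ∇E=0 decouples.
∂E/∂p = 8(p - 4)(p - 1)(p + 2) = 0 at p ∈ {-2, 1, 4}; ∂E/∂q = -6q(q + 3) = 0 at q ∈ {-3, 0}.
The Hessian is diagonal: diag(E_pp, E_qq). Second derivatives: E_pp(-2)=144, E_pp(1)=-72, E_pp(4)=144; E_qq(-3)=18, E_qq(0)=-18.
Local minima occur where both diagonal entries positive: (-2, -3), (4, -3). Count: 2.

2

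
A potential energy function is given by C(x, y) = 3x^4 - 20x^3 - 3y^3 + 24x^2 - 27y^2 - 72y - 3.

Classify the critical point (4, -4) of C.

local minimum

The mixed partial ∂²C/∂x∂y is 0, so the Hessian at any point is diag(C_xx, C_yy) = diag(12(3x^2 - 10x + 4), -18(y + 3)).
At (4, -4): H = diag(144, 18).
Both eigenvalues are positive, so H is positive definite: a local minimum.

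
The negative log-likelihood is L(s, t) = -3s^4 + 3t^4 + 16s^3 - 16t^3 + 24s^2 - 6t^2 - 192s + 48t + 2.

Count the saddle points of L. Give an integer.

5

L separates as a function of s plus a function of t, so ∇L=0 decouples.
∂L/∂s = -12(s - 4)(s - 2)(s + 2) = 0 at s ∈ {-2, 2, 4}; ∂L/∂t = 12(t - 4)(t - 1)(t + 1) = 0 at t ∈ {-1, 1, 4}.
The Hessian is diagonal: diag(L_ss, L_tt). Second derivatives: L_ss(-2)=-288, L_ss(2)=96, L_ss(4)=-144; L_tt(-1)=120, L_tt(1)=-72, L_tt(4)=180.
Saddle points occur where the two diagonal entries have opposite signs: (-2, -1), (-2, 4), (2, 1), (4, -1), (4, 4). Count: 5.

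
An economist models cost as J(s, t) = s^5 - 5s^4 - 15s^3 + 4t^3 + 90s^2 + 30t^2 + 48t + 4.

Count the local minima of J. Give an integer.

J separates as a function of s plus a function of t, so ∇J=0 decouples.
∂J/∂s = 5s(s - 4)(s - 3)(s + 3) = 0 at s ∈ {-3, 0, 3, 4}; ∂J/∂t = 12(t + 1)(t + 4) = 0 at t ∈ {-4, -1}.
The Hessian is diagonal: diag(J_ss, J_tt). Second derivatives: J_ss(-3)=-630, J_ss(0)=180, J_ss(3)=-90, J_ss(4)=140; J_tt(-4)=-36, J_tt(-1)=36.
Local minima occur where both diagonal entries positive: (0, -1), (4, -1). Count: 2.

2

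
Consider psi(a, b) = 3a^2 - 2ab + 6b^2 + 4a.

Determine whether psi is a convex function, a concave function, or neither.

psi is quadratic, so its Hessian is the constant matrix H = [[6, -2], [-2, 12]].
det(H) = 68, tr(H) = 18.
det(H) > 0 and tr(H) > 0, so H is positive definite everywhere: convex.

convex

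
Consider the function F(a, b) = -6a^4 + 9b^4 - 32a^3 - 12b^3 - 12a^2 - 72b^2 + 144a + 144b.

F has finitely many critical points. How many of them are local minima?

F separates as a function of a plus a function of b, so ∇F=0 decouples.
∂F/∂a = -24(a - 1)(a + 2)(a + 3) = 0 at a ∈ {-3, -2, 1}; ∂F/∂b = 36(b - 2)(b - 1)(b + 2) = 0 at b ∈ {-2, 1, 2}.
The Hessian is diagonal: diag(F_aa, F_bb). Second derivatives: F_aa(-3)=-96, F_aa(-2)=72, F_aa(1)=-288; F_bb(-2)=432, F_bb(1)=-108, F_bb(2)=144.
Local minima occur where both diagonal entries positive: (-2, -2), (-2, 2). Count: 2.

2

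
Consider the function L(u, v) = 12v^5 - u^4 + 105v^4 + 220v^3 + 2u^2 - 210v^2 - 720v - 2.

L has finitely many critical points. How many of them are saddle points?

6

L separates as a function of u plus a function of v, so ∇L=0 decouples.
∂L/∂u = -4u(u - 1)(u + 1) = 0 at u ∈ {-1, 0, 1}; ∂L/∂v = 60(v - 1)(v + 1)(v + 3)(v + 4) = 0 at v ∈ {-4, -3, -1, 1}.
The Hessian is diagonal: diag(L_uu, L_vv). Second derivatives: L_uu(-1)=-8, L_uu(0)=4, L_uu(1)=-8; L_vv(-4)=-900, L_vv(-3)=480, L_vv(-1)=-720, L_vv(1)=2400.
Saddle points occur where the two diagonal entries have opposite signs: (-1, -3), (-1, 1), (0, -4), (0, -1), (1, -3), (1, 1). Count: 6.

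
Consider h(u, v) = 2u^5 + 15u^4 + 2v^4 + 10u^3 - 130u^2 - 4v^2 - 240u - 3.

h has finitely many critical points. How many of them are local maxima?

2

h separates as a function of u plus a function of v, so ∇h=0 decouples.
∂h/∂u = 10(u - 2)(u + 1)(u + 3)(u + 4) = 0 at u ∈ {-4, -3, -1, 2}; ∂h/∂v = 8v(v - 1)(v + 1) = 0 at v ∈ {-1, 0, 1}.
The Hessian is diagonal: diag(h_uu, h_vv). Second derivatives: h_uu(-4)=-180, h_uu(-3)=100, h_uu(-1)=-180, h_uu(2)=900; h_vv(-1)=16, h_vv(0)=-8, h_vv(1)=16.
Local maxima occur where both diagonal entries negative: (-4, 0), (-1, 0). Count: 2.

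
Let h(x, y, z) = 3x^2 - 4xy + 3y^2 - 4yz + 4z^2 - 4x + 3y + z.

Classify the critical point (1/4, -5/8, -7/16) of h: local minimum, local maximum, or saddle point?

The Hessian is constant: H = [[6, -4, 0], [-4, 6, -4], [0, -4, 8]].
Leading principal minors: Δ₁ = 6, Δ₂ = 20, Δ₃ = 64.
All leading minors are positive, so H is positive definite: a local minimum.

local minimum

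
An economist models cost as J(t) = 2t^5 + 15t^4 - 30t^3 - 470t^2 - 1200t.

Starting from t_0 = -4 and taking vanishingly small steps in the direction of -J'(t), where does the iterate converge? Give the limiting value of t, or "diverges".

-3

J'(t) = 10(t - 4)(t + 2)(t + 3)(t + 5), so J'(-4) = -160.
Gradient descent moves in the -J' direction, i.e. t is increasing.
The nearest critical point in that direction is t = -3, where J'' = 140 > 0 (a local minimum). The iterate converges there.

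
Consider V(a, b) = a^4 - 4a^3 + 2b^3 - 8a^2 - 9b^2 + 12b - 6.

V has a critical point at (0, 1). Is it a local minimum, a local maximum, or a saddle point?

The mixed partial ∂²V/∂a∂b is 0, so the Hessian at any point is diag(V_aa, V_bb) = diag(4(3a^2 - 6a - 4), 6(2b - 3)).
At (0, 1): H = diag(-16, -6).
Both eigenvalues are negative, so H is negative definite: a local maximum.

local maximum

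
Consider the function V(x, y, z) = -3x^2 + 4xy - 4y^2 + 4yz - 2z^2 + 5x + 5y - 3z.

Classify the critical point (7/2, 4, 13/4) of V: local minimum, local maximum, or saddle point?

The Hessian is constant: H = [[-6, 4, 0], [4, -8, 4], [0, 4, -4]].
Leading principal minors: Δ₁ = -6, Δ₂ = 32, Δ₃ = -32.
The minors alternate sign starting negative (−, +, −), so H is negative definite: a local maximum.

local maximum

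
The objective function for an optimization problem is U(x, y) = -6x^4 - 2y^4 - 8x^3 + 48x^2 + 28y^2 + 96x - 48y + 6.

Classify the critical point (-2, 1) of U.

The mixed partial ∂²U/∂x∂y is 0, so the Hessian at any point is diag(U_xx, U_yy) = diag(24(-3x^2 - 2x + 4), 8(-3y^2 + 7)).
At (-2, 1): H = diag(-96, 32).
The eigenvalues have opposite signs, so H is indefinite: a saddle point.

saddle point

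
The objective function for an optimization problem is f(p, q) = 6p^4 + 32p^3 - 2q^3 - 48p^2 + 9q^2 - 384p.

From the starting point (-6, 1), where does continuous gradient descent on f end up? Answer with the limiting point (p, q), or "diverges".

(-4, 0)

f is separable, so gradient descent decouples: p follows -∂f/∂p, q follows -∂f/∂q.
∂f/∂p = 24(p - 2)(p + 2)(p + 4); at p=-6 this is -1536, so p increases.
∂f/∂q = -6q(q - 3); at q=1 this is 12, so q decreases.
p converges to its nearest critical value -4 (a local min of the p-part); q converges to 0. The iterate converges to (-4, 0).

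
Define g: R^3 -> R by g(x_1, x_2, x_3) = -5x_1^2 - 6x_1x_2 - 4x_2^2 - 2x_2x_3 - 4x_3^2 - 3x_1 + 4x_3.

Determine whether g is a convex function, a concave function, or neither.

concave

g is quadratic, so its Hessian is the constant matrix H = [[-10, -6, 0], [-6, -8, -2], [0, -2, -8]].
Leading principal minors: -10, 44, -312.
Signs alternate −, +, − ⇒ H ≺ 0 ⇒ concave.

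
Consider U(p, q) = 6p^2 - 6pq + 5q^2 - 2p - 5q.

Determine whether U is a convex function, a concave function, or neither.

U is quadratic, so its Hessian is the constant matrix H = [[12, -6], [-6, 10]].
det(H) = 84, tr(H) = 22.
det(H) > 0 and tr(H) > 0, so H is positive definite everywhere: convex.

convex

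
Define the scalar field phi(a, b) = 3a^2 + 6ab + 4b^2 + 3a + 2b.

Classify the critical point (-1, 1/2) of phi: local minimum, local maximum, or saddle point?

The Hessian of phi is constant: H = [[6, 6], [6, 8]].
det(H) = 6·8 − 6² = 12.
det(H) > 0 and tr(H) = 14 > 0, so H is positive definite and the point is a local minimum.

local minimum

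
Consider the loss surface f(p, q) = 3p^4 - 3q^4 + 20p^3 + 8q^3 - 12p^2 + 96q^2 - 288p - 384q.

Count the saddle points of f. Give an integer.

5

f separates as a function of p plus a function of q, so ∇f=0 decouples.
∂f/∂p = 12(p - 2)(p + 3)(p + 4) = 0 at p ∈ {-4, -3, 2}; ∂f/∂q = -12(q - 4)(q - 2)(q + 4) = 0 at q ∈ {-4, 2, 4}.
The Hessian is diagonal: diag(f_pp, f_qq). Second derivatives: f_pp(-4)=72, f_pp(-3)=-60, f_pp(2)=360; f_qq(-4)=-576, f_qq(2)=144, f_qq(4)=-192.
Saddle points occur where the two diagonal entries have opposite signs: (-4, -4), (-4, 4), (-3, 2), (2, -4), (2, 4). Count: 5.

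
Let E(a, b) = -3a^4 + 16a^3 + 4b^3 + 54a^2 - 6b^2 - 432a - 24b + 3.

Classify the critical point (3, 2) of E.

local minimum

The mixed partial ∂²E/∂a∂b is 0, so the Hessian at any point is diag(E_aa, E_bb) = diag(12(-3a^2 + 8a + 9), 12(2b - 1)).
At (3, 2): H = diag(72, 36).
Both eigenvalues are positive, so H is positive definite: a local minimum.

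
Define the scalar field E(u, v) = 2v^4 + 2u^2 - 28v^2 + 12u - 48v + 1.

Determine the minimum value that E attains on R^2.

-251

E(u,v) separates as P(u) + Q(v) + 1, so its minimum is min P + min Q + 1.
P'(u) = 4u + 12 vanishes at u ∈ {-3}; Q'(v) = 8(v - 3)(v + 1)(v + 2) vanishes at v ∈ {-2, -1, 3}.
Local minima of P (where P''>0): P(-3)=-18. Local minima of Q: Q(-2)=16, Q(3)=-234.
So the global minimum of E is P(-3) + Q(3) + 1 = -18 − 234 + 1 = -251, attained at (-3, 3).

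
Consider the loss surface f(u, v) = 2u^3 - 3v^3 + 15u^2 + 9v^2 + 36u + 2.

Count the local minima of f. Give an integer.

1

f separates as a function of u plus a function of v, so ∇f=0 decouples.
∂f/∂u = 6(u + 2)(u + 3) = 0 at u ∈ {-3, -2}; ∂f/∂v = -9v(v - 2) = 0 at v ∈ {0, 2}.
The Hessian is diagonal: diag(f_uu, f_vv). Second derivatives: f_uu(-3)=-6, f_uu(-2)=6; f_vv(0)=18, f_vv(2)=-18.
Local minima occur where both diagonal entries positive: (-2, 0). Count: 1.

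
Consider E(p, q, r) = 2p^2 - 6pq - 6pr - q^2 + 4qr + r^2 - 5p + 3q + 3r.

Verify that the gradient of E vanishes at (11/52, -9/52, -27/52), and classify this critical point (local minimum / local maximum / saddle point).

∇E = (4p - 6q - 6r - 5, -6p - 2q + 4r + 3, -6p + 4q + 2r + 3); substituting (11/52, -9/52, -27/52) gives ∇E = (0, 0, 0), so (11/52, -9/52, -27/52) is indeed a critical point.
The Hessian is constant: H = [[4, -6, -6], [-6, -2, 4], [-6, 4, 2]].
Leading principal minors: Δ₁ = 4, Δ₂ = -44, Δ₃ = 208.
The minors fit neither the all-positive nor the alternating-sign pattern, so H is indefinite: a saddle point.

saddle point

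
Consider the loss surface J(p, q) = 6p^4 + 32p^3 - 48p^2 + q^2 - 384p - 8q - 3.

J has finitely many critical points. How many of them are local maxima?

0

J separates as a function of p plus a function of q, so ∇J=0 decouples.
∂J/∂p = 24(p - 2)(p + 2)(p + 4) = 0 at p ∈ {-4, -2, 2}; ∂J/∂q = 2(q - 4) = 0 at q ∈ {4}.
The Hessian is diagonal: diag(J_pp, J_qq). Second derivatives: J_pp(-4)=288, J_pp(-2)=-192, J_pp(2)=576; J_qq(4)=2.
Local maxima occur where both diagonal entries negative: none. Count: 0.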